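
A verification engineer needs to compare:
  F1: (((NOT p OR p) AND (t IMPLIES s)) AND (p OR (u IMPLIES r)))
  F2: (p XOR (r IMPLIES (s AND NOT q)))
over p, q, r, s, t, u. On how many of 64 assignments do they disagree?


F1 = (((NOT p OR p) AND (t IMPLIES s)) AND (p OR (u IMPLIES r)))
F2 = (p XOR (r IMPLIES (s AND NOT q)))
Evaluate both on each of 64 rows (bits = p,q,r,s,t,u):
  row 0 [000000]: F1=1 F2=1 -> 0
  row 1 [000001]: F1=0 F2=1 (differ) -> 1
  row 2 [000010]: F1=0 F2=1 (differ) -> 1
  row 3 [000011]: F1=0 F2=1 (differ) -> 1
  row 4 [000100]: F1=1 F2=1 -> 0
  (every remaining row is evaluated the same way; all 64 results are listed next)
Full result column, 8 rows per line (p,q,r fixed per line; s,t,u runs 000..111 left to right):
  rows 0-7 [p,q,r=000]: 01110101  (ones: 5)
  rows 8-15 [p,q,r=001]: 11000000  (ones: 2)
  rows 16-23 [p,q,r=010]: 01110101  (ones: 5)
  rows 24-31 [p,q,r=011]: 11001111  (ones: 6)
  rows 32-39 [p,q,r=100]: 11001111  (ones: 6)
  rows 40-47 [p,q,r=101]: 00111111  (ones: 6)
  rows 48-55 [p,q,r=110]: 11001111  (ones: 6)
  rows 56-63 [p,q,r=111]: 00110000  (ones: 2)
Disagreements = 5+2+5+6+6+6+6+2 = 38

38


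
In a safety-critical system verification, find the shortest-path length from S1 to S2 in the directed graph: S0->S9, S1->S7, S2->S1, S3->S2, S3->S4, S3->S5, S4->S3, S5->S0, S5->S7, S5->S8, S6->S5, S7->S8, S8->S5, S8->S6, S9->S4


BFS layer-by-layer from S1:
  dist 0: {S1}
  dist 1: {S7}
  dist 2: {S8}
  dist 3: {S5, S6}
  dist 4: {S0}
  dist 5: {S9}
  dist 6: {S4}
  dist 7: {S3}
  dist 8: {S2}
  -> S2 reached at distance 8
Shortest path length = 8

8


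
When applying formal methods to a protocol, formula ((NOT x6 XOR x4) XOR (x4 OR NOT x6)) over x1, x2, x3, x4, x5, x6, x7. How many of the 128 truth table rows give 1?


Formula: ((NOT x6 XOR x4) XOR (x4 OR NOT x6)) over 7 vars (128 rows)
Evaluate each row (x1, x2, x3, x4, x5, x6, x7 as bits, MSB first):
  row 0 [0000000]: ((NOT 0 XOR 0) XOR (0 OR NOT 0)) -> 0
  row 1 [0000001]: ((NOT 0 XOR 0) XOR (0 OR NOT 0)) -> 0
  row 2 [0000010]: ((NOT 1 XOR 0) XOR (0 OR NOT 1)) -> 0
  row 3 [0000011]: ((NOT 1 XOR 0) XOR (0 OR NOT 1)) -> 0
  row 4 [0000100]: ((NOT 0 XOR 0) XOR (0 OR NOT 0)) -> 0
  (every remaining row is evaluated the same way; all 128 results are listed next)
Full result column, 8 rows per line (x1,x2,x3,x4 fixed per line; x5,x6,x7 runs 000..111 left to right):
  rows 0-7 [x1,x2,x3,x4=0000]: 00000000  (ones: 0)
  rows 8-15 [x1,x2,x3,x4=0001]: 11001100  (ones: 4)
  rows 16-23 [x1,x2,x3,x4=0010]: 00000000  (ones: 0)
  rows 24-31 [x1,x2,x3,x4=0011]: 11001100  (ones: 4)
  rows 32-39 [x1,x2,x3,x4=0100]: 00000000  (ones: 0)
  rows 40-47 [x1,x2,x3,x4=0101]: 11001100  (ones: 4)
  rows 48-55 [x1,x2,x3,x4=0110]: 00000000  (ones: 0)
  rows 56-63 [x1,x2,x3,x4=0111]: 11001100  (ones: 4)
  rows 64-71 [x1,x2,x3,x4=1000]: 00000000  (ones: 0)
  rows 72-79 [x1,x2,x3,x4=1001]: 11001100  (ones: 4)
  rows 80-87 [x1,x2,x3,x4=1010]: 00000000  (ones: 0)
  rows 88-95 [x1,x2,x3,x4=1011]: 11001100  (ones: 4)
  rows 96-103 [x1,x2,x3,x4=1100]: 00000000  (ones: 0)
  rows 104-111 [x1,x2,x3,x4=1101]: 11001100  (ones: 4)
  rows 112-119 [x1,x2,x3,x4=1110]: 00000000  (ones: 0)
  rows 120-127 [x1,x2,x3,x4=1111]: 11001100  (ones: 4)
Count of 1-rows = 0+4+0+4+0+4+0+4+0+4+0+4+0+4+0+4 = 32

32


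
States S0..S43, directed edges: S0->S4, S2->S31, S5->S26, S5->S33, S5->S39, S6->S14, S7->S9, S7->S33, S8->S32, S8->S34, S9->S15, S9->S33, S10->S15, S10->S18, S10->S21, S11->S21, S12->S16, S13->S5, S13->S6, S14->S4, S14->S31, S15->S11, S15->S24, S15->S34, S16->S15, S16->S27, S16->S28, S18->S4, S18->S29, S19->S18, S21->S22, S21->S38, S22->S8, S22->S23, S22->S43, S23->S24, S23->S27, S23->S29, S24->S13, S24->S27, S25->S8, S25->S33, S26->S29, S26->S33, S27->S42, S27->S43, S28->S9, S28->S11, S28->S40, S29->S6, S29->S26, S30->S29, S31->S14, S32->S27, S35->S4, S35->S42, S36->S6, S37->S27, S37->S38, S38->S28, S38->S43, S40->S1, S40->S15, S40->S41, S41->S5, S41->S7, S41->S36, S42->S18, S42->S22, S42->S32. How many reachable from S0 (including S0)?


BFS from S0:
  layer 0: {S0}
  layer 1: {S4}
Reachable set: {S0, S4}
Count = 2

2


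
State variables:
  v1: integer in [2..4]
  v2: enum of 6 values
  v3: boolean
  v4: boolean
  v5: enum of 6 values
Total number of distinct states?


State space = product of domain sizes of all variables.
Domain sizes:
  v1 (integer in [2..4]): 3
  v2 (enum of 6 values): 6
  v3 (boolean): 2
  v4 (boolean): 2
  v5 (enum of 6 values): 6
Product = 3 * 6 * 2 * 2 * 6 = 432

432


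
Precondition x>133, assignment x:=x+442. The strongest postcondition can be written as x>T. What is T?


Formula: sp(P, x:=E) = exists old_x. (x = E[old_x/x]) AND P[old_x/x] (old_x is the value of x before the assignment; eliminate old_x by solving x = E[old_x/x] for old_x)
Step 1: Precondition P: x>133, i.e. old_x > 133
Step 2: Assignment gives x = old_x + 442, so old_x = x - 442
Step 3: Substitute into P: x - 442 > 133
Step 4: Simplify: x > 133+442 = 575

575


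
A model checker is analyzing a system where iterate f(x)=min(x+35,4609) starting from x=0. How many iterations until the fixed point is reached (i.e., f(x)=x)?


Step 1: x=0, cap=4609, increment=35
Step 2: x grows by 35 each step until capped at 4609; fixed point is x=4609
Step 3: iterations = ceil(4609/35) = 132

132


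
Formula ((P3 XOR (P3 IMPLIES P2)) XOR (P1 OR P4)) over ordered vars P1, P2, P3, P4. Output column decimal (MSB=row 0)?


Formula: ((P3 XOR (P3 IMPLIES P2)) XOR (P1 OR P4)) over P1, P2, P3, P4 (16 rows)
Evaluate each row (bits = P1,P2,P3,P4, MSB first):
  row 0 [0000]: ((0 XOR (0 IMPLIES 0)) XOR (0 OR 0)) -> 1
  row 1 [0001]: ((0 XOR (0 IMPLIES 0)) XOR (0 OR 1)) -> 0
  row 2 [0010]: ((1 XOR (1 IMPLIES 0)) XOR (0 OR 0)) -> 1
  row 3 [0011]: ((1 XOR (1 IMPLIES 0)) XOR (0 OR 1)) -> 0
  row 4 [0100]: ((0 XOR (0 IMPLIES 1)) XOR (0 OR 0)) -> 1
  row 5 [0101]: ((0 XOR (0 IMPLIES 1)) XOR (0 OR 1)) -> 0
  row 6 [0110]: ((1 XOR (1 IMPLIES 1)) XOR (0 OR 0)) -> 0
  row 7 [0111]: ((1 XOR (1 IMPLIES 1)) XOR (0 OR 1)) -> 1
  row 8 [1000]: ((0 XOR (0 IMPLIES 0)) XOR (1 OR 0)) -> 0
  row 9 [1001]: ((0 XOR (0 IMPLIES 0)) XOR (1 OR 1)) -> 0
  row 10 [1010]: ((1 XOR (1 IMPLIES 0)) XOR (1 OR 0)) -> 0
  row 11 [1011]: ((1 XOR (1 IMPLIES 0)) XOR (1 OR 1)) -> 0
  row 12 [1100]: ((0 XOR (0 IMPLIES 1)) XOR (1 OR 0)) -> 0
  row 13 [1101]: ((0 XOR (0 IMPLIES 1)) XOR (1 OR 1)) -> 0
  row 14 [1110]: ((1 XOR (1 IMPLIES 1)) XOR (1 OR 0)) -> 1
  row 15 [1111]: ((1 XOR (1 IMPLIES 1)) XOR (1 OR 1)) -> 1
Full result column, 4 rows per line (P1,P2 fixed per line; P3,P4 runs 00..11 left to right):
  rows 0-3 [P1,P2=00]: 1010  = hex A
  rows 4-7 [P1,P2=01]: 1001  = hex 9
  rows 8-11 [P1,P2=10]: 0000  = hex 0
  rows 12-15 [P1,P2=11]: 0011  = hex 3
Output column (row 0 .. row 15) = 1010100100000011
Output column grouped in 4s = 1010 1001 0000 0011 = 0xA903
Convert to decimal digit by digit (value = value*16 + digit):
  A -> 10
  10*16 + 9 = 169
  169*16 + 0 = 2704
  2704*16 + 3 = 43267
Decimal = 43267

43267


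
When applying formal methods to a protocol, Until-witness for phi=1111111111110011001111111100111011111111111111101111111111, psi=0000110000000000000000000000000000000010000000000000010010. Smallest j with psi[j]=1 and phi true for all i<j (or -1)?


(phi U psi) at 0: need smallest j with psi[j]=1 and phi[i]=1 for all i in [0,j).
Scan from step 0:
  step 0: phi=1, psi=0 -> continue
  step 1: phi=1, psi=0 -> continue
  step 2: phi=1, psi=0 -> continue
  step 3: phi=1, psi=0 -> continue
  step 4: psi=1 and phi held for [0,4) -> witness found
Witness step = 4

4


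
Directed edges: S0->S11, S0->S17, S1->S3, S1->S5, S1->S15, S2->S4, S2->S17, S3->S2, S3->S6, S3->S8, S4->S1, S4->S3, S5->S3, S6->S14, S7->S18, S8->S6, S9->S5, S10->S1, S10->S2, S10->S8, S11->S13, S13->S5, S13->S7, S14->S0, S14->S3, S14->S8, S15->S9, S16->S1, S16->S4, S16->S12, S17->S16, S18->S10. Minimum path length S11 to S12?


BFS layer-by-layer from S11:
  dist 0: {S11}
  dist 1: {S13}
  dist 2: {S5, S7}
  dist 3: {S3, S18}
  dist 4: {S2, S6, S8, S10}
  dist 5: {S1, S4, S14, S17}
  dist 6: {S0, S15, S16}
  dist 7: {S9, S12}
  -> S12 reached at distance 7
Shortest path length = 7

7


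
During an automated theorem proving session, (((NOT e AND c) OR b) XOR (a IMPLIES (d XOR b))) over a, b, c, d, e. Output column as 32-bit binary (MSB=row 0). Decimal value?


Formula: (((NOT e AND c) OR b) XOR (a IMPLIES (d XOR b))) over a, b, c, d, e (32 rows)
Evaluate each row (bits = a,b,c,d,e, MSB first):
  row 0 [00000]: (((NOT 0 AND 0) OR 0) XOR (0 IMPLIES (0 XOR 0))) -> 1
  row 1 [00001]: (((NOT 1 AND 0) OR 0) XOR (0 IMPLIES (0 XOR 0))) -> 1
  row 2 [00010]: (((NOT 0 AND 0) OR 0) XOR (0 IMPLIES (1 XOR 0))) -> 1
  row 3 [00011]: (((NOT 1 AND 0) OR 0) XOR (0 IMPLIES (1 XOR 0))) -> 1
  row 4 [00100]: (((NOT 0 AND 1) OR 0) XOR (0 IMPLIES (0 XOR 0))) -> 0
  row 5 [00101]: (((NOT 1 AND 1) OR 0) XOR (0 IMPLIES (0 XOR 0))) -> 1
  row 6 [00110]: (((NOT 0 AND 1) OR 0) XOR (0 IMPLIES (1 XOR 0))) -> 0
  row 7 [00111]: (((NOT 1 AND 1) OR 0) XOR (0 IMPLIES (1 XOR 0))) -> 1
  row 8 [01000]: (((NOT 0 AND 0) OR 1) XOR (0 IMPLIES (0 XOR 1))) -> 0
  row 9 [01001]: (((NOT 1 AND 0) OR 1) XOR (0 IMPLIES (0 XOR 1))) -> 0
  row 10 [01010]: (((NOT 0 AND 0) OR 1) XOR (0 IMPLIES (1 XOR 1))) -> 0
  row 11 [01011]: (((NOT 1 AND 0) OR 1) XOR (0 IMPLIES (1 XOR 1))) -> 0
  row 12 [01100]: (((NOT 0 AND 1) OR 1) XOR (0 IMPLIES (0 XOR 1))) -> 0
  row 13 [01101]: (((NOT 1 AND 1) OR 1) XOR (0 IMPLIES (0 XOR 1))) -> 0
  row 14 [01110]: (((NOT 0 AND 1) OR 1) XOR (0 IMPLIES (1 XOR 1))) -> 0
  row 15 [01111]: (((NOT 1 AND 1) OR 1) XOR (0 IMPLIES (1 XOR 1))) -> 0
  row 16 [10000]: (((NOT 0 AND 0) OR 0) XOR (1 IMPLIES (0 XOR 0))) -> 0
  row 17 [10001]: (((NOT 1 AND 0) OR 0) XOR (1 IMPLIES (0 XOR 0))) -> 0
  row 18 [10010]: (((NOT 0 AND 0) OR 0) XOR (1 IMPLIES (1 XOR 0))) -> 1
  row 19 [10011]: (((NOT 1 AND 0) OR 0) XOR (1 IMPLIES (1 XOR 0))) -> 1
  row 20 [10100]: (((NOT 0 AND 1) OR 0) XOR (1 IMPLIES (0 XOR 0))) -> 1
  row 21 [10101]: (((NOT 1 AND 1) OR 0) XOR (1 IMPLIES (0 XOR 0))) -> 0
  row 22 [10110]: (((NOT 0 AND 1) OR 0) XOR (1 IMPLIES (1 XOR 0))) -> 0
  row 23 [10111]: (((NOT 1 AND 1) OR 0) XOR (1 IMPLIES (1 XOR 0))) -> 1
  row 24 [11000]: (((NOT 0 AND 0) OR 1) XOR (1 IMPLIES (0 XOR 1))) -> 0
  row 25 [11001]: (((NOT 1 AND 0) OR 1) XOR (1 IMPLIES (0 XOR 1))) -> 0
  row 26 [11010]: (((NOT 0 AND 0) OR 1) XOR (1 IMPLIES (1 XOR 1))) -> 1
  row 27 [11011]: (((NOT 1 AND 0) OR 1) XOR (1 IMPLIES (1 XOR 1))) -> 1
  row 28 [11100]: (((NOT 0 AND 1) OR 1) XOR (1 IMPLIES (0 XOR 1))) -> 0
  row 29 [11101]: (((NOT 1 AND 1) OR 1) XOR (1 IMPLIES (0 XOR 1))) -> 0
  row 30 [11110]: (((NOT 0 AND 1) OR 1) XOR (1 IMPLIES (1 XOR 1))) -> 1
  row 31 [11111]: (((NOT 1 AND 1) OR 1) XOR (1 IMPLIES (1 XOR 1))) -> 1
Full result column, 4 rows per line (a,b,c fixed per line; d,e runs 00..11 left to right):
  rows 0-3 [a,b,c=000]: 1111  = hex F
  rows 4-7 [a,b,c=001]: 0101  = hex 5
  rows 8-11 [a,b,c=010]: 0000  = hex 0
  rows 12-15 [a,b,c=011]: 0000  = hex 0
  rows 16-19 [a,b,c=100]: 0011  = hex 3
  rows 20-23 [a,b,c=101]: 1001  = hex 9
  rows 24-27 [a,b,c=110]: 0011  = hex 3
  rows 28-31 [a,b,c=111]: 0011  = hex 3
Output column (row 0 .. row 31) = 11110101000000000011100100110011
Output column grouped in 4s = 1111 0101 0000 0000 0011 1001 0011 0011 = 0xF5003933
Convert to decimal digit by digit (value = value*16 + digit):
  F -> 15
  15*16 + 5 = 245
  245*16 + 0 = 3920
  3920*16 + 0 = 62720
  62720*16 + 3 = 1003523
  1003523*16 + 9 = 16056377
  16056377*16 + 3 = 256902035
  256902035*16 + 3 = 4110432563
Decimal = 4110432563

4110432563


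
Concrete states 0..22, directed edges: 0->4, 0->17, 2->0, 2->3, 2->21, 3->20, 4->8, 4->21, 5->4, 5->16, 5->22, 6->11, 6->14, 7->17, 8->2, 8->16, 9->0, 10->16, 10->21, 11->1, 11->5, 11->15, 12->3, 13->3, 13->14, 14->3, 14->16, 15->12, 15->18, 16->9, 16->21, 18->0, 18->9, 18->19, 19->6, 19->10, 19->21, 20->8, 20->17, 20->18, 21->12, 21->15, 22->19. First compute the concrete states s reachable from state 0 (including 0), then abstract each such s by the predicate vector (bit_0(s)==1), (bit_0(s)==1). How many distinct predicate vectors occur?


BFS from 0:
Concrete reachable: {0, 1, 2, 3, 4, 5, 6, 8, 9, 10, 11, 12, 14, 15, 16, 17, 18, 19, 20, 21, 22}
Abstract via predicates (bit_0(s)==1), (bit_0(s)==1):
  (0,0) <- {0, 2, 4, 6, 8, 10, 12, 14, 16, 18, 20, 22}
  (1,1) <- {1, 3, 5, 9, 11, 15, 17, 19, 21}
Distinct abstract states = 2

2


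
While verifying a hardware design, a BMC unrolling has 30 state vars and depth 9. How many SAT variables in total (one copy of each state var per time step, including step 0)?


BMC unrolls to depth k, creating one copy of each state var for steps 0..k.
Step count = 9 + 1 = 10 (steps 0 through 9)
Vars per step = 30
Total = 30 * 10 = 300

300


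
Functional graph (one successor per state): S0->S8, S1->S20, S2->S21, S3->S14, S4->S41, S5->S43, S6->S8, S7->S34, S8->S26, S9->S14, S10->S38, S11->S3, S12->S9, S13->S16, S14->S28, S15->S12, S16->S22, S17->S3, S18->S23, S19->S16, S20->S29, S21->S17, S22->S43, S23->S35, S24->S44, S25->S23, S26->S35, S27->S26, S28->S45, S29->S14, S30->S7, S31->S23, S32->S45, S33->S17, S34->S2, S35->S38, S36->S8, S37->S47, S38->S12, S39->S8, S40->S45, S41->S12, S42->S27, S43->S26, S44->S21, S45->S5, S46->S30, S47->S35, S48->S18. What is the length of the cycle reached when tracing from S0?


Trace from S0 until a state repeats:
  S0 -> S8 -> S26 -> S35 -> S38 -> S12 -> S9 -> S14 -> S28 -> S45 -> S5 -> S43 -> S26
S26 first seen at step 2, revisited at step 12.
Cycle length = 12 - 2 = 10

10


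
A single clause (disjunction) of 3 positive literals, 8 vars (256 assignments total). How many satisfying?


Step 1: Total=2^8=256
Step 2: Unsat when all 3 false: 2^5=32
Step 3: Sat=256-32=224

224


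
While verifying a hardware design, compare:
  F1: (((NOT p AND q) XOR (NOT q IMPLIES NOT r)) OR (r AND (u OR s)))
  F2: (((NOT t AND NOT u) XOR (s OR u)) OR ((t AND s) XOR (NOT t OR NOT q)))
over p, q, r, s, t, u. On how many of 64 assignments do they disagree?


F1 = (((NOT p AND q) XOR (NOT q IMPLIES NOT r)) OR (r AND (u OR s)))
F2 = (((NOT t AND NOT u) XOR (s OR u)) OR ((t AND s) XOR (NOT t OR NOT q)))
Evaluate both on each of 64 rows (bits = p,q,r,s,t,u):
  row 0 [000000]: F1=1 F2=1 -> 0
  row 1 [000001]: F1=1 F2=1 -> 0
  row 2 [000010]: F1=1 F2=1 -> 0
  row 3 [000011]: F1=1 F2=1 -> 0
  row 4 [000100]: F1=1 F2=1 -> 0
  (every remaining row is evaluated the same way; all 64 results are listed next)
Full result column, 8 rows per line (p,q,r fixed per line; s,t,u runs 000..111 left to right):
  rows 0-7 [p,q,r=000]: 00000000  (ones: 0)
  rows 8-15 [p,q,r=001]: 10100000  (ones: 2)
  rows 16-23 [p,q,r=010]: 11011111  (ones: 7)
  rows 24-31 [p,q,r=011]: 10000000  (ones: 1)
  rows 32-39 [p,q,r=100]: 00000000  (ones: 0)
  rows 40-47 [p,q,r=101]: 10100000  (ones: 2)
  rows 48-55 [p,q,r=110]: 00100000  (ones: 1)
  rows 56-63 [p,q,r=111]: 00100000  (ones: 1)
Disagreements = 0+2+7+1+0+2+1+1 = 14

14


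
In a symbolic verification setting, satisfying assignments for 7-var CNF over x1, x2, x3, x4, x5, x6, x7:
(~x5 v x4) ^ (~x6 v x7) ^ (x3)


CNF with 3 clauses over 7 vars (128 assignments).
An assignment satisfies CNF iff every clause has >=1 true literal.
Check each row (bits = x1,x2,x3,x4,x5,x6,x7; clause T/F shown):
  row 0 [0000000]: clauses=TTF -> 0
  row 1 [0000001]: clauses=TTF -> 0
  row 2 [0000010]: clauses=TFF -> 0
  row 3 [0000011]: clauses=TTF -> 0
  row 4 [0000100]: clauses=FTF -> 0
  (every remaining row is evaluated the same way; all 128 results are listed next)
Full result column, 8 rows per line (x1,x2,x3,x4 fixed per line; x5,x6,x7 runs 000..111 left to right):
  rows 0-7 [x1,x2,x3,x4=0000]: 00000000  (ones: 0)
  rows 8-15 [x1,x2,x3,x4=0001]: 00000000  (ones: 0)
  rows 16-23 [x1,x2,x3,x4=0010]: 11010000  (ones: 3)
  rows 24-31 [x1,x2,x3,x4=0011]: 11011101  (ones: 6)
  rows 32-39 [x1,x2,x3,x4=0100]: 00000000  (ones: 0)
  rows 40-47 [x1,x2,x3,x4=0101]: 00000000  (ones: 0)
  rows 48-55 [x1,x2,x3,x4=0110]: 11010000  (ones: 3)
  rows 56-63 [x1,x2,x3,x4=0111]: 11011101  (ones: 6)
  rows 64-71 [x1,x2,x3,x4=1000]: 00000000  (ones: 0)
  rows 72-79 [x1,x2,x3,x4=1001]: 00000000  (ones: 0)
  rows 80-87 [x1,x2,x3,x4=1010]: 11010000  (ones: 3)
  rows 88-95 [x1,x2,x3,x4=1011]: 11011101  (ones: 6)
  rows 96-103 [x1,x2,x3,x4=1100]: 00000000  (ones: 0)
  rows 104-111 [x1,x2,x3,x4=1101]: 00000000  (ones: 0)
  rows 112-119 [x1,x2,x3,x4=1110]: 11010000  (ones: 3)
  rows 120-127 [x1,x2,x3,x4=1111]: 11011101  (ones: 6)
Satisfying assignments = 0+0+3+6+0+0+3+6+0+0+3+6+0+0+3+6 = 36

36


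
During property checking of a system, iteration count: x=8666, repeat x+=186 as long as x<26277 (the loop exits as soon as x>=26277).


Step 1: x goes from 8666 toward 26277 by 186; the body runs while x<26277, so iterations = ceil((bound-start)/step)
Step 2: Distance=17611
Step 3: ceil(17611/186)=95

95


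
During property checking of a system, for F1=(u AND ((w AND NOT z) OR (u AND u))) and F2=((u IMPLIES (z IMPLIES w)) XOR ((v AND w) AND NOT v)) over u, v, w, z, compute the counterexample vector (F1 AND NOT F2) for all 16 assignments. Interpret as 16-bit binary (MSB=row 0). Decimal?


F1 = (u AND ((w AND NOT z) OR (u AND u)))
F2 = ((u IMPLIES (z IMPLIES w)) XOR ((v AND w) AND NOT v))
Counterexample to F1=>F2 is where F1=1 and F2=0.
Evaluate each row (bits = u,v,w,z, MSB first):
  row 0 [0000]: F1=0 F2=1 -> F1&~F2 -> 0
  row 1 [0001]: F1=0 F2=1 -> F1&~F2 -> 0
  row 2 [0010]: F1=0 F2=1 -> F1&~F2 -> 0
  row 3 [0011]: F1=0 F2=1 -> F1&~F2 -> 0
  row 4 [0100]: F1=0 F2=1 -> F1&~F2 -> 0
  row 5 [0101]: F1=0 F2=1 -> F1&~F2 -> 0
  row 6 [0110]: F1=0 F2=1 -> F1&~F2 -> 0
  row 7 [0111]: F1=0 F2=1 -> F1&~F2 -> 0
  row 8 [1000]: F1=1 F2=1 -> F1&~F2 -> 0
  row 9 [1001]: F1=1 F2=0 -> F1&~F2 -> 1
  row 10 [1010]: F1=1 F2=1 -> F1&~F2 -> 0
  row 11 [1011]: F1=1 F2=1 -> F1&~F2 -> 0
  row 12 [1100]: F1=1 F2=1 -> F1&~F2 -> 0
  row 13 [1101]: F1=1 F2=0 -> F1&~F2 -> 1
  row 14 [1110]: F1=1 F2=1 -> F1&~F2 -> 0
  row 15 [1111]: F1=1 F2=1 -> F1&~F2 -> 0
Full result column, 4 rows per line (u,v fixed per line; w,z runs 00..11 left to right):
  rows 0-3 [u,v=00]: 0000  = hex 0
  rows 4-7 [u,v=01]: 0000  = hex 0
  rows 8-11 [u,v=10]: 0100  = hex 4
  rows 12-15 [u,v=11]: 0100  = hex 4
Counterexample vector (row 0 .. row 15) = 0000000001000100
Output column grouped in 4s = 0000 0000 0100 0100 = 0x0044
Convert to decimal digit by digit (value = value*16 + digit):
  0 -> 0
  0*16 + 0 = 0
  0*16 + 4 = 4
  4*16 + 4 = 68
Decimal = 68

68


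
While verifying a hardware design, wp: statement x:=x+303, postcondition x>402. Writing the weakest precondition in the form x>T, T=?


Formula: wp(x:=E, P) = P[E/x] (substitute E for x in postcondition)
Step 1: Postcondition: x>402
Step 2: Substitute x+303 for x: x+303>402
Step 3: Solve for x: x > 402-303 = 99

99


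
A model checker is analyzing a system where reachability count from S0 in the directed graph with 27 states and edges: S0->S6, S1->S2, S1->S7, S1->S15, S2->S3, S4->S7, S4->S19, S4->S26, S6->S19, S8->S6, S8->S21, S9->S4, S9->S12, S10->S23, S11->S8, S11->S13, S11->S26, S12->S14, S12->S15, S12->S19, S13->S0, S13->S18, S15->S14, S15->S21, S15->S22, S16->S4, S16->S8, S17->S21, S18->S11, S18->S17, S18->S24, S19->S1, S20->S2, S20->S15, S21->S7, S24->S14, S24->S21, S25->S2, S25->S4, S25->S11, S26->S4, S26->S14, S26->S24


BFS from S0:
  layer 0: {S0}
  layer 1: {S6}
  layer 2: {S19}
  layer 3: {S1}
  layer 4: {S2, S7, S15}
  layer 5: {S3, S14, S21, S22}
Reachable set: {S0, S1, S2, S3, S6, S7, S14, S15, S19, S21, S22}
Count = 11

11


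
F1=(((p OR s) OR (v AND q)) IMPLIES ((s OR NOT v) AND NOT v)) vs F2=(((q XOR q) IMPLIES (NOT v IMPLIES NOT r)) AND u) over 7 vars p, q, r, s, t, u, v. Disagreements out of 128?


F1 = (((p OR s) OR (v AND q)) IMPLIES ((s OR NOT v) AND NOT v))
F2 = (((q XOR q) IMPLIES (NOT v IMPLIES NOT r)) AND u)
Evaluate both on each of 128 rows (bits = p,q,r,s,t,u,v):
  row 0 [0000000]: F1=1 F2=0 (differ) -> 1
  row 1 [0000001]: F1=1 F2=0 (differ) -> 1
  row 2 [0000010]: F1=1 F2=1 -> 0
  row 3 [0000011]: F1=1 F2=1 -> 0
  row 4 [0000100]: F1=1 F2=0 (differ) -> 1
  (every remaining row is evaluated the same way; all 128 results are listed next)
Full result column, 8 rows per line (p,q,r,s fixed per line; t,u,v runs 000..111 left to right):
  rows 0-7 [p,q,r,s=0000]: 11001100  (ones: 4)
  rows 8-15 [p,q,r,s=0001]: 10011001  (ones: 4)
  rows 16-23 [p,q,r,s=0010]: 11001100  (ones: 4)
  rows 24-31 [p,q,r,s=0011]: 10011001  (ones: 4)
  rows 32-39 [p,q,r,s=0100]: 10011001  (ones: 4)
  rows 40-47 [p,q,r,s=0101]: 10011001  (ones: 4)
  rows 48-55 [p,q,r,s=0110]: 10011001  (ones: 4)
  rows 56-63 [p,q,r,s=0111]: 10011001  (ones: 4)
  rows 64-71 [p,q,r,s=1000]: 10011001  (ones: 4)
  rows 72-79 [p,q,r,s=1001]: 10011001  (ones: 4)
  rows 80-87 [p,q,r,s=1010]: 10011001  (ones: 4)
  rows 88-95 [p,q,r,s=1011]: 10011001  (ones: 4)
  rows 96-103 [p,q,r,s=1100]: 10011001  (ones: 4)
  rows 104-111 [p,q,r,s=1101]: 10011001  (ones: 4)
  rows 112-119 [p,q,r,s=1110]: 10011001  (ones: 4)
  rows 120-127 [p,q,r,s=1111]: 10011001  (ones: 4)
Disagreements = 4+4+4+4+4+4+4+4+4+4+4+4+4+4+4+4 = 64

64


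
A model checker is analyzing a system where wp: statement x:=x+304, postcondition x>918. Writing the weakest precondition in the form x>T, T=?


Formula: wp(x:=E, P) = P[E/x] (substitute E for x in postcondition)
Step 1: Postcondition: x>918
Step 2: Substitute x+304 for x: x+304>918
Step 3: Solve for x: x > 918-304 = 614

614


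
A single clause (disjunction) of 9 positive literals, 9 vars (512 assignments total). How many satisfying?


Step 1: Total=2^9=512
Step 2: Unsat when all 9 false: 2^0=1
Step 3: Sat=512-1=511

511


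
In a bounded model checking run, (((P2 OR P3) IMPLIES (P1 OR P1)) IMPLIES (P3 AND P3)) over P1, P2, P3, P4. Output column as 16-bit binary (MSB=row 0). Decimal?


Formula: (((P2 OR P3) IMPLIES (P1 OR P1)) IMPLIES (P3 AND P3)) over P1, P2, P3, P4 (16 rows)
Evaluate each row (bits = P1,P2,P3,P4, MSB first):
  row 0 [0000]: (((0 OR 0) IMPLIES (0 OR 0)) IMPLIES (0 AND 0)) -> 0
  row 1 [0001]: (((0 OR 0) IMPLIES (0 OR 0)) IMPLIES (0 AND 0)) -> 0
  row 2 [0010]: (((0 OR 1) IMPLIES (0 OR 0)) IMPLIES (1 AND 1)) -> 1
  row 3 [0011]: (((0 OR 1) IMPLIES (0 OR 0)) IMPLIES (1 AND 1)) -> 1
  row 4 [0100]: (((1 OR 0) IMPLIES (0 OR 0)) IMPLIES (0 AND 0)) -> 1
  row 5 [0101]: (((1 OR 0) IMPLIES (0 OR 0)) IMPLIES (0 AND 0)) -> 1
  row 6 [0110]: (((1 OR 1) IMPLIES (0 OR 0)) IMPLIES (1 AND 1)) -> 1
  row 7 [0111]: (((1 OR 1) IMPLIES (0 OR 0)) IMPLIES (1 AND 1)) -> 1
  row 8 [1000]: (((0 OR 0) IMPLIES (1 OR 1)) IMPLIES (0 AND 0)) -> 0
  row 9 [1001]: (((0 OR 0) IMPLIES (1 OR 1)) IMPLIES (0 AND 0)) -> 0
  row 10 [1010]: (((0 OR 1) IMPLIES (1 OR 1)) IMPLIES (1 AND 1)) -> 1
  row 11 [1011]: (((0 OR 1) IMPLIES (1 OR 1)) IMPLIES (1 AND 1)) -> 1
  row 12 [1100]: (((1 OR 0) IMPLIES (1 OR 1)) IMPLIES (0 AND 0)) -> 0
  row 13 [1101]: (((1 OR 0) IMPLIES (1 OR 1)) IMPLIES (0 AND 0)) -> 0
  row 14 [1110]: (((1 OR 1) IMPLIES (1 OR 1)) IMPLIES (1 AND 1)) -> 1
  row 15 [1111]: (((1 OR 1) IMPLIES (1 OR 1)) IMPLIES (1 AND 1)) -> 1
Full result column, 4 rows per line (P1,P2 fixed per line; P3,P4 runs 00..11 left to right):
  rows 0-3 [P1,P2=00]: 0011  = hex 3
  rows 4-7 [P1,P2=01]: 1111  = hex F
  rows 8-11 [P1,P2=10]: 0011  = hex 3
  rows 12-15 [P1,P2=11]: 0011  = hex 3
Output column (row 0 .. row 15) = 0011111100110011
Output column grouped in 4s = 0011 1111 0011 0011 = 0x3F33
Convert to decimal digit by digit (value = value*16 + digit):
  3 -> 3
  3*16 + 15 (F) = 63
  63*16 + 3 = 1011
  1011*16 + 3 = 16179
Decimal = 16179

16179


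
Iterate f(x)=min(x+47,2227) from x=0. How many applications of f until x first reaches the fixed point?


Step 1: x=0, cap=2227, increment=47
Step 2: x grows by 47 each step until capped at 2227; fixed point is x=2227
Step 3: iterations = ceil(2227/47) = 48

48


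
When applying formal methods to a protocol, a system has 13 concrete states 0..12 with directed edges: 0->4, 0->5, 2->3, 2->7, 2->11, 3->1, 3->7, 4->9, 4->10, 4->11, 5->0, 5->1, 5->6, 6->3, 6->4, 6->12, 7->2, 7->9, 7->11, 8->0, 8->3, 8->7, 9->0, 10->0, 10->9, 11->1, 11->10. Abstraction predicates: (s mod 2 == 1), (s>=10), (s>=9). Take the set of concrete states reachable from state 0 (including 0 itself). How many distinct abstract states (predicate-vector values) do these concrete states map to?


BFS from 0:
Concrete reachable: {0, 1, 2, 3, 4, 5, 6, 7, 9, 10, 11, 12}
Abstract via predicates (s mod 2 == 1), (s>=10), (s>=9):
  (0,0,0) <- {0, 2, 4, 6}
  (0,1,1) <- {10, 12}
  (1,0,0) <- {1, 3, 5, 7}
  (1,0,1) <- {9}
  (1,1,1) <- {11}
Distinct abstract states = 5

5


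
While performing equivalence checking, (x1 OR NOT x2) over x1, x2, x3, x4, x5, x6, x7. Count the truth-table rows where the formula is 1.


Formula: (x1 OR NOT x2) over 7 vars (128 rows)
Evaluate each row (x1, x2, x3, x4, x5, x6, x7 as bits, MSB first):
  row 0 [0000000]: (0 OR NOT 0) -> 1
  row 1 [0000001]: (0 OR NOT 0) -> 1
  row 2 [0000010]: (0 OR NOT 0) -> 1
  row 3 [0000011]: (0 OR NOT 0) -> 1
  row 4 [0000100]: (0 OR NOT 0) -> 1
  (every remaining row is evaluated the same way; all 128 results are listed next)
Full result column, 8 rows per line (x1,x2,x3,x4 fixed per line; x5,x6,x7 runs 000..111 left to right):
  rows 0-7 [x1,x2,x3,x4=0000]: 11111111  (ones: 8)
  rows 8-15 [x1,x2,x3,x4=0001]: 11111111  (ones: 8)
  rows 16-23 [x1,x2,x3,x4=0010]: 11111111  (ones: 8)
  rows 24-31 [x1,x2,x3,x4=0011]: 11111111  (ones: 8)
  rows 32-39 [x1,x2,x3,x4=0100]: 00000000  (ones: 0)
  rows 40-47 [x1,x2,x3,x4=0101]: 00000000  (ones: 0)
  rows 48-55 [x1,x2,x3,x4=0110]: 00000000  (ones: 0)
  rows 56-63 [x1,x2,x3,x4=0111]: 00000000  (ones: 0)
  rows 64-71 [x1,x2,x3,x4=1000]: 11111111  (ones: 8)
  rows 72-79 [x1,x2,x3,x4=1001]: 11111111  (ones: 8)
  rows 80-87 [x1,x2,x3,x4=1010]: 11111111  (ones: 8)
  rows 88-95 [x1,x2,x3,x4=1011]: 11111111  (ones: 8)
  rows 96-103 [x1,x2,x3,x4=1100]: 11111111  (ones: 8)
  rows 104-111 [x1,x2,x3,x4=1101]: 11111111  (ones: 8)
  rows 112-119 [x1,x2,x3,x4=1110]: 11111111  (ones: 8)
  rows 120-127 [x1,x2,x3,x4=1111]: 11111111  (ones: 8)
Count of 1-rows = 8+8+8+8+0+0+0+0+8+8+8+8+8+8+8+8 = 96

96


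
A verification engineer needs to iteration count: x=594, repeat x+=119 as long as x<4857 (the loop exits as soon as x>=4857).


Step 1: x goes from 594 toward 4857 by 119; the body runs while x<4857, so iterations = ceil((bound-start)/step)
Step 2: Distance=4263
Step 3: ceil(4263/119)=36

36


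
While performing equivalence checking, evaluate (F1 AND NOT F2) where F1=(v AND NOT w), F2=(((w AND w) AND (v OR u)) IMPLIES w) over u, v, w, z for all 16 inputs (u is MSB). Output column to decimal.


F1 = (v AND NOT w)
F2 = (((w AND w) AND (v OR u)) IMPLIES w)
Counterexample to F1=>F2 is where F1=1 and F2=0.
Evaluate each row (bits = u,v,w,z, MSB first):
  row 0 [0000]: F1=0 F2=1 -> F1&~F2 -> 0
  row 1 [0001]: F1=0 F2=1 -> F1&~F2 -> 0
  row 2 [0010]: F1=0 F2=1 -> F1&~F2 -> 0
  row 3 [0011]: F1=0 F2=1 -> F1&~F2 -> 0
  row 4 [0100]: F1=1 F2=1 -> F1&~F2 -> 0
  row 5 [0101]: F1=1 F2=1 -> F1&~F2 -> 0
  row 6 [0110]: F1=0 F2=1 -> F1&~F2 -> 0
  row 7 [0111]: F1=0 F2=1 -> F1&~F2 -> 0
  row 8 [1000]: F1=0 F2=1 -> F1&~F2 -> 0
  row 9 [1001]: F1=0 F2=1 -> F1&~F2 -> 0
  row 10 [1010]: F1=0 F2=1 -> F1&~F2 -> 0
  row 11 [1011]: F1=0 F2=1 -> F1&~F2 -> 0
  row 12 [1100]: F1=1 F2=1 -> F1&~F2 -> 0
  row 13 [1101]: F1=1 F2=1 -> F1&~F2 -> 0
  row 14 [1110]: F1=0 F2=1 -> F1&~F2 -> 0
  row 15 [1111]: F1=0 F2=1 -> F1&~F2 -> 0
Full result column, 4 rows per line (u,v fixed per line; w,z runs 00..11 left to right):
  rows 0-3 [u,v=00]: 0000  = hex 0
  rows 4-7 [u,v=01]: 0000  = hex 0
  rows 8-11 [u,v=10]: 0000  = hex 0
  rows 12-15 [u,v=11]: 0000  = hex 0
Counterexample vector (row 0 .. row 15) = 0000000000000000
Output column grouped in 4s = 0000 0000 0000 0000 = 0x0000
Convert to decimal digit by digit (value = value*16 + digit):
  0 -> 0
  0*16 + 0 = 0
  0*16 + 0 = 0
  0*16 + 0 = 0
Decimal = 0

0


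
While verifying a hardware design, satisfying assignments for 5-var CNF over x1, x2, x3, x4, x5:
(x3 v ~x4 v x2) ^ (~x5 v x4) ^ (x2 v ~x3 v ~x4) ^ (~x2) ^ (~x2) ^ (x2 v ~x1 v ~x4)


CNF with 6 clauses over 5 vars (32 assignments).
An assignment satisfies CNF iff every clause has >=1 true literal.
Check each row (bits = x1,x2,x3,x4,x5; clause T/F shown):
  row 0 [00000]: clauses=TTTTTT -> 1
  row 1 [00001]: clauses=TFTTTT -> 0
  row 2 [00010]: clauses=FTTTTT -> 0
  row 3 [00011]: clauses=FTTTTT -> 0
  row 4 [00100]: clauses=TTTTTT -> 1
  row 5 [00101]: clauses=TFTTTT -> 0
  row 6 [00110]: clauses=TTFTTT -> 0
  row 7 [00111]: clauses=TTFTTT -> 0
  row 8 [01000]: clauses=TTTFFT -> 0
  row 9 [01001]: clauses=TFTFFT -> 0
  row 10 [01010]: clauses=TTTFFT -> 0
  row 11 [01011]: clauses=TTTFFT -> 0
  row 12 [01100]: clauses=TTTFFT -> 0
  row 13 [01101]: clauses=TFTFFT -> 0
  row 14 [01110]: clauses=TTTFFT -> 0
  row 15 [01111]: clauses=TTTFFT -> 0
  row 16 [10000]: clauses=TTTTTT -> 1
  row 17 [10001]: clauses=TFTTTT -> 0
  row 18 [10010]: clauses=FTTTTF -> 0
  row 19 [10011]: clauses=FTTTTF -> 0
  row 20 [10100]: clauses=TTTTTT -> 1
  row 21 [10101]: clauses=TFTTTT -> 0
  row 22 [10110]: clauses=TTFTTF -> 0
  row 23 [10111]: clauses=TTFTTF -> 0
  row 24 [11000]: clauses=TTTFFT -> 0
  row 25 [11001]: clauses=TFTFFT -> 0
  row 26 [11010]: clauses=TTTFFT -> 0
  row 27 [11011]: clauses=TTTFFT -> 0
  row 28 [11100]: clauses=TTTFFT -> 0
  row 29 [11101]: clauses=TFTFFT -> 0
  row 30 [11110]: clauses=TTTFFT -> 0
  row 31 [11111]: clauses=TTTFFT -> 0
Full result column, 8 rows per line (x1,x2 fixed per line; x3,x4,x5 runs 000..111 left to right):
  rows 0-7 [x1,x2=00]: 10001000  (ones: 2)
  rows 8-15 [x1,x2=01]: 00000000  (ones: 0)
  rows 16-23 [x1,x2=10]: 10001000  (ones: 2)
  rows 24-31 [x1,x2=11]: 00000000  (ones: 0)
Satisfying assignments = 2+0+2+0 = 4

4


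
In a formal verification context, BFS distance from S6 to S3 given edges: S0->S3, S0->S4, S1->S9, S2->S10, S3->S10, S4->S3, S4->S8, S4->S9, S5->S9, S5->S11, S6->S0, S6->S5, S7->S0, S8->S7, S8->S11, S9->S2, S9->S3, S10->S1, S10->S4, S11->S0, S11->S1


BFS layer-by-layer from S6:
  dist 0: {S6}
  dist 1: {S0, S5}
  dist 2: {S3, S4, S9, S11}
  -> S3 reached at distance 2
Shortest path length = 2

2


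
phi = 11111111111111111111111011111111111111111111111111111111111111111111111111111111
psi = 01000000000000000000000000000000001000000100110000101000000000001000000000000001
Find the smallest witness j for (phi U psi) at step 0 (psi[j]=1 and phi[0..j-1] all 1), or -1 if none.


(phi U psi) at 0: need smallest j with psi[j]=1 and phi[i]=1 for all i in [0,j).
Scan from step 0:
  step 0: phi=1, psi=0 -> continue
  step 1: psi=1 and phi held for [0,1) -> witness found
Witness step = 1

1


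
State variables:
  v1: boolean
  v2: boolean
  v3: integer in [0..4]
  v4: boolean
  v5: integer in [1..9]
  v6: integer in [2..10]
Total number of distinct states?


State space = product of domain sizes of all variables.
Domain sizes:
  v1 (boolean): 2
  v2 (boolean): 2
  v3 (integer in [0..4]): 5
  v4 (boolean): 2
  v5 (integer in [1..9]): 9
  v6 (integer in [2..10]): 9
Product = 2 * 2 * 5 * 2 * 9 * 9 = 3240

3240


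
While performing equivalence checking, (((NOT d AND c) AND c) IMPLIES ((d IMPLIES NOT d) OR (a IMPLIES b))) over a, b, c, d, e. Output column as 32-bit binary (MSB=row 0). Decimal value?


Formula: (((NOT d AND c) AND c) IMPLIES ((d IMPLIES NOT d) OR (a IMPLIES b))) over a, b, c, d, e (32 rows)
Evaluate each row (bits = a,b,c,d,e, MSB first):
  row 0 [00000]: (((NOT 0 AND 0) AND 0) IMPLIES ((0 IMPLIES NOT 0) OR (0 IMPLIES 0))) -> 1
  row 1 [00001]: (((NOT 0 AND 0) AND 0) IMPLIES ((0 IMPLIES NOT 0) OR (0 IMPLIES 0))) -> 1
  row 2 [00010]: (((NOT 1 AND 0) AND 0) IMPLIES ((1 IMPLIES NOT 1) OR (0 IMPLIES 0))) -> 1
  row 3 [00011]: (((NOT 1 AND 0) AND 0) IMPLIES ((1 IMPLIES NOT 1) OR (0 IMPLIES 0))) -> 1
  row 4 [00100]: (((NOT 0 AND 1) AND 1) IMPLIES ((0 IMPLIES NOT 0) OR (0 IMPLIES 0))) -> 1
  row 5 [00101]: (((NOT 0 AND 1) AND 1) IMPLIES ((0 IMPLIES NOT 0) OR (0 IMPLIES 0))) -> 1
  row 6 [00110]: (((NOT 1 AND 1) AND 1) IMPLIES ((1 IMPLIES NOT 1) OR (0 IMPLIES 0))) -> 1
  row 7 [00111]: (((NOT 1 AND 1) AND 1) IMPLIES ((1 IMPLIES NOT 1) OR (0 IMPLIES 0))) -> 1
  row 8 [01000]: (((NOT 0 AND 0) AND 0) IMPLIES ((0 IMPLIES NOT 0) OR (0 IMPLIES 1))) -> 1
  row 9 [01001]: (((NOT 0 AND 0) AND 0) IMPLIES ((0 IMPLIES NOT 0) OR (0 IMPLIES 1))) -> 1
  row 10 [01010]: (((NOT 1 AND 0) AND 0) IMPLIES ((1 IMPLIES NOT 1) OR (0 IMPLIES 1))) -> 1
  row 11 [01011]: (((NOT 1 AND 0) AND 0) IMPLIES ((1 IMPLIES NOT 1) OR (0 IMPLIES 1))) -> 1
  row 12 [01100]: (((NOT 0 AND 1) AND 1) IMPLIES ((0 IMPLIES NOT 0) OR (0 IMPLIES 1))) -> 1
  row 13 [01101]: (((NOT 0 AND 1) AND 1) IMPLIES ((0 IMPLIES NOT 0) OR (0 IMPLIES 1))) -> 1
  row 14 [01110]: (((NOT 1 AND 1) AND 1) IMPLIES ((1 IMPLIES NOT 1) OR (0 IMPLIES 1))) -> 1
  row 15 [01111]: (((NOT 1 AND 1) AND 1) IMPLIES ((1 IMPLIES NOT 1) OR (0 IMPLIES 1))) -> 1
  row 16 [10000]: (((NOT 0 AND 0) AND 0) IMPLIES ((0 IMPLIES NOT 0) OR (1 IMPLIES 0))) -> 1
  row 17 [10001]: (((NOT 0 AND 0) AND 0) IMPLIES ((0 IMPLIES NOT 0) OR (1 IMPLIES 0))) -> 1
  row 18 [10010]: (((NOT 1 AND 0) AND 0) IMPLIES ((1 IMPLIES NOT 1) OR (1 IMPLIES 0))) -> 1
  row 19 [10011]: (((NOT 1 AND 0) AND 0) IMPLIES ((1 IMPLIES NOT 1) OR (1 IMPLIES 0))) -> 1
  row 20 [10100]: (((NOT 0 AND 1) AND 1) IMPLIES ((0 IMPLIES NOT 0) OR (1 IMPLIES 0))) -> 1
  row 21 [10101]: (((NOT 0 AND 1) AND 1) IMPLIES ((0 IMPLIES NOT 0) OR (1 IMPLIES 0))) -> 1
  row 22 [10110]: (((NOT 1 AND 1) AND 1) IMPLIES ((1 IMPLIES NOT 1) OR (1 IMPLIES 0))) -> 1
  row 23 [10111]: (((NOT 1 AND 1) AND 1) IMPLIES ((1 IMPLIES NOT 1) OR (1 IMPLIES 0))) -> 1
  row 24 [11000]: (((NOT 0 AND 0) AND 0) IMPLIES ((0 IMPLIES NOT 0) OR (1 IMPLIES 1))) -> 1
  row 25 [11001]: (((NOT 0 AND 0) AND 0) IMPLIES ((0 IMPLIES NOT 0) OR (1 IMPLIES 1))) -> 1
  row 26 [11010]: (((NOT 1 AND 0) AND 0) IMPLIES ((1 IMPLIES NOT 1) OR (1 IMPLIES 1))) -> 1
  row 27 [11011]: (((NOT 1 AND 0) AND 0) IMPLIES ((1 IMPLIES NOT 1) OR (1 IMPLIES 1))) -> 1
  row 28 [11100]: (((NOT 0 AND 1) AND 1) IMPLIES ((0 IMPLIES NOT 0) OR (1 IMPLIES 1))) -> 1
  row 29 [11101]: (((NOT 0 AND 1) AND 1) IMPLIES ((0 IMPLIES NOT 0) OR (1 IMPLIES 1))) -> 1
  row 30 [11110]: (((NOT 1 AND 1) AND 1) IMPLIES ((1 IMPLIES NOT 1) OR (1 IMPLIES 1))) -> 1
  row 31 [11111]: (((NOT 1 AND 1) AND 1) IMPLIES ((1 IMPLIES NOT 1) OR (1 IMPLIES 1))) -> 1
Full result column, 4 rows per line (a,b,c fixed per line; d,e runs 00..11 left to right):
  rows 0-3 [a,b,c=000]: 1111  = hex F
  rows 4-7 [a,b,c=001]: 1111  = hex F
  rows 8-11 [a,b,c=010]: 1111  = hex F
  rows 12-15 [a,b,c=011]: 1111  = hex F
  rows 16-19 [a,b,c=100]: 1111  = hex F
  rows 20-23 [a,b,c=101]: 1111  = hex F
  rows 24-27 [a,b,c=110]: 1111  = hex F
  rows 28-31 [a,b,c=111]: 1111  = hex F
Output column (row 0 .. row 31) = 11111111111111111111111111111111
Output column grouped in 4s = 1111 1111 1111 1111 1111 1111 1111 1111 = 0xFFFFFFFF
Convert to decimal digit by digit (value = value*16 + digit):
  F -> 15
  15*16 + 15 (F) = 255
  255*16 + 15 (F) = 4095
  4095*16 + 15 (F) = 65535
  65535*16 + 15 (F) = 1048575
  1048575*16 + 15 (F) = 16777215
  16777215*16 + 15 (F) = 268435455
  268435455*16 + 15 (F) = 4294967295
Decimal = 4294967295

4294967295


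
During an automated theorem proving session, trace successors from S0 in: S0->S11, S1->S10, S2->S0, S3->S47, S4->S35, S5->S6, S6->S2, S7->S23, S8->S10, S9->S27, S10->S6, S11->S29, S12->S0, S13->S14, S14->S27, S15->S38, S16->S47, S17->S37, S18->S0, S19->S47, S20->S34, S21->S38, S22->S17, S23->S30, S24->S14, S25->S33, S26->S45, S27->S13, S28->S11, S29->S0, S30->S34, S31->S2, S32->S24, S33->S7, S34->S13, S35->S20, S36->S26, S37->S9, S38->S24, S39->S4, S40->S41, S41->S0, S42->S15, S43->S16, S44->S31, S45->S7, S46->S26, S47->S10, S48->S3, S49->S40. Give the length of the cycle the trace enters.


Trace from S0 until a state repeats:
  S0 -> S11 -> S29 -> S0
S0 first seen at step 0, revisited at step 3.
Cycle length = 3 - 0 = 3

3


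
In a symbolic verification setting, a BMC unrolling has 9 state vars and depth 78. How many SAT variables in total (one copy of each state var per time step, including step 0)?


BMC unrolls to depth k, creating one copy of each state var for steps 0..k.
Step count = 78 + 1 = 79 (steps 0 through 78)
Vars per step = 9
Total = 9 * 79 = 711

711


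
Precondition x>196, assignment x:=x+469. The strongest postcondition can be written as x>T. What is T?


Formula: sp(P, x:=E) = exists old_x. (x = E[old_x/x]) AND P[old_x/x] (old_x is the value of x before the assignment; eliminate old_x by solving x = E[old_x/x] for old_x)
Step 1: Precondition P: x>196, i.e. old_x > 196
Step 2: Assignment gives x = old_x + 469, so old_x = x - 469
Step 3: Substitute into P: x - 469 > 196
Step 4: Simplify: x > 196+469 = 665

665


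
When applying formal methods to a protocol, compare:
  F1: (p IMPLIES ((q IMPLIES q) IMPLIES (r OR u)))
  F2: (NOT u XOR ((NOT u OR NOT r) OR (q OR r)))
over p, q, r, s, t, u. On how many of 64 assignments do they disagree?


F1 = (p IMPLIES ((q IMPLIES q) IMPLIES (r OR u)))
F2 = (NOT u XOR ((NOT u OR NOT r) OR (q OR r)))
Evaluate both on each of 64 rows (bits = p,q,r,s,t,u):
  row 0 [000000]: F1=1 F2=0 (differ) -> 1
  row 1 [000001]: F1=1 F2=1 -> 0
  row 2 [000010]: F1=1 F2=0 (differ) -> 1
  row 3 [000011]: F1=1 F2=1 -> 0
  row 4 [000100]: F1=1 F2=0 (differ) -> 1
  (every remaining row is evaluated the same way; all 64 results are listed next)
Full result column, 8 rows per line (p,q,r fixed per line; s,t,u runs 000..111 left to right):
  rows 0-7 [p,q,r=000]: 10101010  (ones: 4)
  rows 8-15 [p,q,r=001]: 10101010  (ones: 4)
  rows 16-23 [p,q,r=010]: 10101010  (ones: 4)
  rows 24-31 [p,q,r=011]: 10101010  (ones: 4)
  rows 32-39 [p,q,r=100]: 00000000  (ones: 0)
  rows 40-47 [p,q,r=101]: 10101010  (ones: 4)
  rows 48-55 [p,q,r=110]: 00000000  (ones: 0)
  rows 56-63 [p,q,r=111]: 10101010  (ones: 4)
Disagreements = 4+4+4+4+0+4+0+4 = 24

24


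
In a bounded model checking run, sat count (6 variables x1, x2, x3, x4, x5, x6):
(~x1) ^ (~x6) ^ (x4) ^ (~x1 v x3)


CNF with 4 clauses over 6 vars (64 assignments).
An assignment satisfies CNF iff every clause has >=1 true literal.
Check each row (bits = x1,x2,x3,x4,x5,x6; clause T/F shown):
  row 0 [000000]: clauses=TTFT -> 0
  row 1 [000001]: clauses=TFFT -> 0
  row 2 [000010]: clauses=TTFT -> 0
  row 3 [000011]: clauses=TFFT -> 0
  row 4 [000100]: clauses=TTTT -> 1
  (every remaining row is evaluated the same way; all 64 results are listed next)
Full result column, 8 rows per line (x1,x2,x3 fixed per line; x4,x5,x6 runs 000..111 left to right):
  rows 0-7 [x1,x2,x3=000]: 00001010  (ones: 2)
  rows 8-15 [x1,x2,x3=001]: 00001010  (ones: 2)
  rows 16-23 [x1,x2,x3=010]: 00001010  (ones: 2)
  rows 24-31 [x1,x2,x3=011]: 00001010  (ones: 2)
  rows 32-39 [x1,x2,x3=100]: 00000000  (ones: 0)
  rows 40-47 [x1,x2,x3=101]: 00000000  (ones: 0)
  rows 48-55 [x1,x2,x3=110]: 00000000  (ones: 0)
  rows 56-63 [x1,x2,x3=111]: 00000000  (ones: 0)
Satisfying assignments = 2+2+2+2+0+0+0+0 = 8

8


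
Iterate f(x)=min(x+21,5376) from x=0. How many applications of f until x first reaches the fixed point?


Step 1: x=0, cap=5376, increment=21
Step 2: x grows by 21 each step until capped at 5376; fixed point is x=5376
Step 3: iterations = ceil(5376/21) = 256

256


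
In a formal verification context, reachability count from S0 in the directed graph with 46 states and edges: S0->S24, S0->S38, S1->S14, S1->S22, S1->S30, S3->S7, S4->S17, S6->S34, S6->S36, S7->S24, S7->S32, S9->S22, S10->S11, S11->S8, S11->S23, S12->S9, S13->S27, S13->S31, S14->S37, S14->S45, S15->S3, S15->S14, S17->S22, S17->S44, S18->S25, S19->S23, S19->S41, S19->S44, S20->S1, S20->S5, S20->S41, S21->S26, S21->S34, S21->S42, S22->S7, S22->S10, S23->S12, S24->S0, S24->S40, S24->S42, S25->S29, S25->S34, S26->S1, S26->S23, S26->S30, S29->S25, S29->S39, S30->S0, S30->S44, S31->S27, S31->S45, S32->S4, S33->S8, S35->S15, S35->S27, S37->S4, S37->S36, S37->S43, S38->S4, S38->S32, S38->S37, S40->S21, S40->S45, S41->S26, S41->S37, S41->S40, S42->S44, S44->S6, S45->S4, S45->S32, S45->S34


BFS from S0:
  layer 0: {S0}
  layer 1: {S24, S38}
  layer 2: {S4, S32, S37, S40, S42}
  layer 3: {S17, S21, S36, S43, S44, S45}
  layer 4: {S6, S22, S26, S34}
  layer 5: {S1, S7, S10, S23, S30}
  layer 6: {S11, S12, S14}
  layer 7: {S8, S9}
Reachable set: {S0, S1, S4, S6, S7, S8, S9, S10, S11, S12, S14, S17, S21, S22, S23, S24, S26, S30, S32, S34, S36, S37, S38, S40, S42, S43, S44, S45}
Count = 28

28
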